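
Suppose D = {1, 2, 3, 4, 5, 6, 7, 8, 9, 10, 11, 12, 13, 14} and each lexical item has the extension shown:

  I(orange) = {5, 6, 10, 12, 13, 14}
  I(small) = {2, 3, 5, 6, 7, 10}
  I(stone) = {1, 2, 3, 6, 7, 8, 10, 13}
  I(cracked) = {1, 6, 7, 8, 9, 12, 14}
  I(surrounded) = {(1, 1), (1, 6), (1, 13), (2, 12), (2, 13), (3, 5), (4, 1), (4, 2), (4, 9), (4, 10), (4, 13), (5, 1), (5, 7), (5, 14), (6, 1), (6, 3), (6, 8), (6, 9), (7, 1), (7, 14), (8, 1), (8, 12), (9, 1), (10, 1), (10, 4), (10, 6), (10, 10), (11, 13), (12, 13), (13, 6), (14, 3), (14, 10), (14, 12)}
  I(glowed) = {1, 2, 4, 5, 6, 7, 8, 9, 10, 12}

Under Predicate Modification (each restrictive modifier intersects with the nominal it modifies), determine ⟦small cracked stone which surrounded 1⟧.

⟦which surrounded 1⟧ = {x : ⟨x, 1⟩ ∈ ⟦surrounded⟧} = {1, 4, 5, 6, 7, 8, 9, 10}
⟦stone⟧ = {1, 2, 3, 6, 7, 8, 10, 13}
… ∩ ⟦which surrounded 1⟧ = {1, 2, 3, 6, 7, 8, 10, 13} ∩ {1, 4, 5, 6, 7, 8, 9, 10} = {1, 6, 7, 8, 10}
… ∩ ⟦small⟧ = {1, 6, 7, 8, 10} ∩ {2, 3, 5, 6, 7, 10} = {6, 7, 10}
… ∩ ⟦cracked⟧ = {6, 7, 10} ∩ {1, 6, 7, 8, 9, 12, 14} = {6, 7}
So ⟦small cracked stone which surrounded 1⟧ = {6, 7}.

{6, 7}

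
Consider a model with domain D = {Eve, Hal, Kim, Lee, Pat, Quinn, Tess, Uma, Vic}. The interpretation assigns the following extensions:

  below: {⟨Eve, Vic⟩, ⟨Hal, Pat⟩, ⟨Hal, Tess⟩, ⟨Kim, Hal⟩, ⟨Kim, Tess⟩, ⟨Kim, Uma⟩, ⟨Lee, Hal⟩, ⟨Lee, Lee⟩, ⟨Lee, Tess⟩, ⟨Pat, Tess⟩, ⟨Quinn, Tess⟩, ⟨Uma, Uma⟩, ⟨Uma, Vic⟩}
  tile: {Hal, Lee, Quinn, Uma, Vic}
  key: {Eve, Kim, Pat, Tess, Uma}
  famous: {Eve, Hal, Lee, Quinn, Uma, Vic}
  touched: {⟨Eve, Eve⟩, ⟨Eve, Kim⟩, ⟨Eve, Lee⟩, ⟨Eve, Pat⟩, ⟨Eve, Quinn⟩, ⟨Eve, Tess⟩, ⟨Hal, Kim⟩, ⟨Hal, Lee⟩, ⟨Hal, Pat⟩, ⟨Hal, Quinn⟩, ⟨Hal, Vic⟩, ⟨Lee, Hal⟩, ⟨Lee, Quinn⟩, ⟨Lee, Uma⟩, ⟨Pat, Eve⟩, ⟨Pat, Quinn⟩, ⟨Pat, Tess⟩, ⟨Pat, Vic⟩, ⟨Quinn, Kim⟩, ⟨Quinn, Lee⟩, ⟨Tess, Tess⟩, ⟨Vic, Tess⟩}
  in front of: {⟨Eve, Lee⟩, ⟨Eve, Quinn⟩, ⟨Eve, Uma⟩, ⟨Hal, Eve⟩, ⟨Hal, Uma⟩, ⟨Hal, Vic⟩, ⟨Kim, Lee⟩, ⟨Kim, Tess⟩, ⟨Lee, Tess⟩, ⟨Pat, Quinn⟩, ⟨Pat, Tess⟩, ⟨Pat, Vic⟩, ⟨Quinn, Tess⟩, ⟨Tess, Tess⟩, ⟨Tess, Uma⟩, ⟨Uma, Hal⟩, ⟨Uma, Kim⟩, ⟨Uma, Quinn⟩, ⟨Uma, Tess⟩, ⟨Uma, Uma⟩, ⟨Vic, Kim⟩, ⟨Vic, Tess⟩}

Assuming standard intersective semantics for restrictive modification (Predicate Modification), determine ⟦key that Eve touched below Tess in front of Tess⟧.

⟦that Eve touched⟧ = {x : ⟨Eve, x⟩ ∈ ⟦touched⟧} = {Eve, Kim, Lee, Pat, Quinn, Tess}
⟦below Tess⟧ = {x : ⟨x, Tess⟩ ∈ ⟦below⟧} = {Hal, Kim, Lee, Pat, Quinn}
⟦in front of Tess⟧ = {x : ⟨x, Tess⟩ ∈ ⟦in front of⟧} = {Kim, Lee, Pat, Quinn, Tess, Uma, Vic}
⟦key⟧ = {Eve, Kim, Pat, Tess, Uma}
… ∩ ⟦that Eve touched⟧ = {Eve, Kim, Pat, Tess, Uma} ∩ {Eve, Kim, Lee, Pat, Quinn, Tess} = {Eve, Kim, Pat, Tess}
… ∩ ⟦below Tess⟧ = {Eve, Kim, Pat, Tess} ∩ {Hal, Kim, Lee, Pat, Quinn} = {Kim, Pat}
… ∩ ⟦in front of Tess⟧ = {Kim, Pat} ∩ {Kim, Lee, Pat, Quinn, Tess, Uma, Vic} = {Kim, Pat}
So ⟦key that Eve touched below Tess in front of Tess⟧ = {Kim, Pat}.

{Kim, Pat}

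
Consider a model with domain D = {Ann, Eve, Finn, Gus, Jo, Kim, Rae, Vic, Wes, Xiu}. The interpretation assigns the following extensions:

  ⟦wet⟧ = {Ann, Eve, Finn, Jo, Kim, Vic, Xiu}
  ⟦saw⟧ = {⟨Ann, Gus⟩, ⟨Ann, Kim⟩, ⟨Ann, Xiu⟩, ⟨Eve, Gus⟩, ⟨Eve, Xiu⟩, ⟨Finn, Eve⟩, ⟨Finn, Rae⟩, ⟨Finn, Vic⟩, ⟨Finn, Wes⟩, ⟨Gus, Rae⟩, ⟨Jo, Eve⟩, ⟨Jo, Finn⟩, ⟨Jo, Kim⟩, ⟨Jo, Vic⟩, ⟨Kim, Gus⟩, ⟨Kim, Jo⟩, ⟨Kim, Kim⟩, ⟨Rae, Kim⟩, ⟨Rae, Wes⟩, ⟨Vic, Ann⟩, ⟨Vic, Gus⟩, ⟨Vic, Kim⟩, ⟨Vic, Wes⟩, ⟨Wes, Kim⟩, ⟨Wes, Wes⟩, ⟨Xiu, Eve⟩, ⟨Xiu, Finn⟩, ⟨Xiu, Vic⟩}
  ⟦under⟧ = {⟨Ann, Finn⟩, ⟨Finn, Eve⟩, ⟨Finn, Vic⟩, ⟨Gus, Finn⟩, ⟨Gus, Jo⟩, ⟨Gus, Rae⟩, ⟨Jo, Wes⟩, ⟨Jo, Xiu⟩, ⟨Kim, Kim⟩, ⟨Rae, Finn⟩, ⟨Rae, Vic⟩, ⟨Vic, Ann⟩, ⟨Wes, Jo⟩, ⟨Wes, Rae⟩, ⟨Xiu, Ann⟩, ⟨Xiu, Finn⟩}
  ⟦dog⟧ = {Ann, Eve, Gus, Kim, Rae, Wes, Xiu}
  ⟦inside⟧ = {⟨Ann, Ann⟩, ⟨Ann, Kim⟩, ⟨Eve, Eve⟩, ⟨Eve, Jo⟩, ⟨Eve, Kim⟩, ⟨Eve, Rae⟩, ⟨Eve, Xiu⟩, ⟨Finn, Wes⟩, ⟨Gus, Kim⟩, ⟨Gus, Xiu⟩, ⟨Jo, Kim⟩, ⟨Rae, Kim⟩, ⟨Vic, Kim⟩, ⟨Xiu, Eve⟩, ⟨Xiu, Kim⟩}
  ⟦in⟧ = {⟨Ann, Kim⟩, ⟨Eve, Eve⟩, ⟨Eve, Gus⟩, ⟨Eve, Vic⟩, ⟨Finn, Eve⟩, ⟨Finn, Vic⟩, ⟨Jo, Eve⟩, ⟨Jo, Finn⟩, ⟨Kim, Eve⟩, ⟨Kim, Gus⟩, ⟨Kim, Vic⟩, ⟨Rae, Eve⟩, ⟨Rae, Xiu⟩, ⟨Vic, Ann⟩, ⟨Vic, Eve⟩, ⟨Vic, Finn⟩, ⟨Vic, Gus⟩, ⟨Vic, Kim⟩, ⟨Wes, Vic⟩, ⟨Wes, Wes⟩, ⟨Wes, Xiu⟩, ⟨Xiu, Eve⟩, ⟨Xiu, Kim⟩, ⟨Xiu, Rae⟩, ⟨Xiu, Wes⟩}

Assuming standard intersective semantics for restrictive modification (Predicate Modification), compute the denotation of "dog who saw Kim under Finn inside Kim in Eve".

⟦who saw Kim⟧ = {x : ⟨x, Kim⟩ ∈ ⟦saw⟧} = {Ann, Jo, Kim, Rae, Vic, Wes}
⟦under Finn⟧ = {x : ⟨x, Finn⟩ ∈ ⟦under⟧} = {Ann, Gus, Rae, Xiu}
⟦inside Kim⟧ = {x : ⟨x, Kim⟩ ∈ ⟦inside⟧} = {Ann, Eve, Gus, Jo, Rae, Vic, Xiu}
⟦in Eve⟧ = {x : ⟨x, Eve⟩ ∈ ⟦in⟧} = {Eve, Finn, Jo, Kim, Rae, Vic, Xiu}
⟦dog⟧ = {Ann, Eve, Gus, Kim, Rae, Wes, Xiu}
… ∩ ⟦who saw Kim⟧ = {Ann, Eve, Gus, Kim, Rae, Wes, Xiu} ∩ {Ann, Jo, Kim, Rae, Vic, Wes} = {Ann, Kim, Rae, Wes}
… ∩ ⟦under Finn⟧ = {Ann, Kim, Rae, Wes} ∩ {Ann, Gus, Rae, Xiu} = {Ann, Rae}
… ∩ ⟦inside Kim⟧ = {Ann, Rae} ∩ {Ann, Eve, Gus, Jo, Rae, Vic, Xiu} = {Ann, Rae}
… ∩ ⟦in Eve⟧ = {Ann, Rae} ∩ {Eve, Finn, Jo, Kim, Rae, Vic, Xiu} = {Rae}
So ⟦dog who saw Kim under Finn inside Kim in Eve⟧ = {Rae}.

{Rae}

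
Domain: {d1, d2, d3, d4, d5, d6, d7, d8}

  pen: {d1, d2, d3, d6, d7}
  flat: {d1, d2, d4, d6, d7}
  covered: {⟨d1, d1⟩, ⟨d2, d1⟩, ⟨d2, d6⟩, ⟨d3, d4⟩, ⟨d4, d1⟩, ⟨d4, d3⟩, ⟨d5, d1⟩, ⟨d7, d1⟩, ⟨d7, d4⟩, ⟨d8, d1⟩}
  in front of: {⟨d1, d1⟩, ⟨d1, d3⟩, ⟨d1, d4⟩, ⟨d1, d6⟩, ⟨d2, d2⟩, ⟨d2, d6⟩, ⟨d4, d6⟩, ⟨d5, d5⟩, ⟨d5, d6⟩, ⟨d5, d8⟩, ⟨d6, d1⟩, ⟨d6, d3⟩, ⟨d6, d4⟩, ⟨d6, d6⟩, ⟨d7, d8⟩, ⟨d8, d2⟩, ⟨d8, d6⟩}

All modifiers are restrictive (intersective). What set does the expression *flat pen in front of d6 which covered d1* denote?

⟦in front of d6⟧ = {x : ⟨x, d6⟩ ∈ ⟦in front of⟧} = {d1, d2, d4, d5, d6, d8}
⟦which covered d1⟧ = {x : ⟨x, d1⟩ ∈ ⟦covered⟧} = {d1, d2, d4, d5, d7, d8}
⟦pen⟧ = {d1, d2, d3, d6, d7}
… ∩ ⟦in front of d6⟧ = {d1, d2, d3, d6, d7} ∩ {d1, d2, d4, d5, d6, d8} = {d1, d2, d6}
… ∩ ⟦which covered d1⟧ = {d1, d2, d6} ∩ {d1, d2, d4, d5, d7, d8} = {d1, d2}
… ∩ ⟦flat⟧ = {d1, d2} ∩ {d1, d2, d4, d6, d7} = {d1, d2}
So ⟦flat pen in front of d6 which covered d1⟧ = {d1, d2}.

{d1, d2}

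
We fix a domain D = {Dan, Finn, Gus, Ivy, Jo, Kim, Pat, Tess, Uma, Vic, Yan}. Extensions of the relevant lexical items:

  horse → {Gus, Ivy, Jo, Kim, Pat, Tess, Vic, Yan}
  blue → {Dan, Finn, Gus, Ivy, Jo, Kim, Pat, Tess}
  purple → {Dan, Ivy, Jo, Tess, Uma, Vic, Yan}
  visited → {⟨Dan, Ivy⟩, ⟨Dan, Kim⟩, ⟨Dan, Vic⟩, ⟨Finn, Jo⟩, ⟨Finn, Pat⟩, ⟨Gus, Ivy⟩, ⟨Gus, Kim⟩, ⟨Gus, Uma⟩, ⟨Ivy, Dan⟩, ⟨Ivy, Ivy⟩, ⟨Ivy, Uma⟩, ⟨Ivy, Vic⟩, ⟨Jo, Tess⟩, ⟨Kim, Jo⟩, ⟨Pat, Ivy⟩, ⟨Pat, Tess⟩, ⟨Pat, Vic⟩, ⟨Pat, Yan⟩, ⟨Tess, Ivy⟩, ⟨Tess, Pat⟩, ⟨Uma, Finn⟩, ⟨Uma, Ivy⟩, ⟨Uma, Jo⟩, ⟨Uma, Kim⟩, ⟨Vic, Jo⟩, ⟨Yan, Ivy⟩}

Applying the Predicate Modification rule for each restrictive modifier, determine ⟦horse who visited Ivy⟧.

⟦who visited Ivy⟧ = {x : ⟨x, Ivy⟩ ∈ ⟦visited⟧} = {Dan, Gus, Ivy, Pat, Tess, Uma, Yan}
⟦horse⟧ = {Gus, Ivy, Jo, Kim, Pat, Tess, Vic, Yan}
… ∩ ⟦who visited Ivy⟧ = {Gus, Ivy, Jo, Kim, Pat, Tess, Vic, Yan} ∩ {Dan, Gus, Ivy, Pat, Tess, Uma, Yan} = {Gus, Ivy, Pat, Tess, Yan}
So ⟦horse who visited Ivy⟧ = {Gus, Ivy, Pat, Tess, Yan}.

{Gus, Ivy, Pat, Tess, Yan}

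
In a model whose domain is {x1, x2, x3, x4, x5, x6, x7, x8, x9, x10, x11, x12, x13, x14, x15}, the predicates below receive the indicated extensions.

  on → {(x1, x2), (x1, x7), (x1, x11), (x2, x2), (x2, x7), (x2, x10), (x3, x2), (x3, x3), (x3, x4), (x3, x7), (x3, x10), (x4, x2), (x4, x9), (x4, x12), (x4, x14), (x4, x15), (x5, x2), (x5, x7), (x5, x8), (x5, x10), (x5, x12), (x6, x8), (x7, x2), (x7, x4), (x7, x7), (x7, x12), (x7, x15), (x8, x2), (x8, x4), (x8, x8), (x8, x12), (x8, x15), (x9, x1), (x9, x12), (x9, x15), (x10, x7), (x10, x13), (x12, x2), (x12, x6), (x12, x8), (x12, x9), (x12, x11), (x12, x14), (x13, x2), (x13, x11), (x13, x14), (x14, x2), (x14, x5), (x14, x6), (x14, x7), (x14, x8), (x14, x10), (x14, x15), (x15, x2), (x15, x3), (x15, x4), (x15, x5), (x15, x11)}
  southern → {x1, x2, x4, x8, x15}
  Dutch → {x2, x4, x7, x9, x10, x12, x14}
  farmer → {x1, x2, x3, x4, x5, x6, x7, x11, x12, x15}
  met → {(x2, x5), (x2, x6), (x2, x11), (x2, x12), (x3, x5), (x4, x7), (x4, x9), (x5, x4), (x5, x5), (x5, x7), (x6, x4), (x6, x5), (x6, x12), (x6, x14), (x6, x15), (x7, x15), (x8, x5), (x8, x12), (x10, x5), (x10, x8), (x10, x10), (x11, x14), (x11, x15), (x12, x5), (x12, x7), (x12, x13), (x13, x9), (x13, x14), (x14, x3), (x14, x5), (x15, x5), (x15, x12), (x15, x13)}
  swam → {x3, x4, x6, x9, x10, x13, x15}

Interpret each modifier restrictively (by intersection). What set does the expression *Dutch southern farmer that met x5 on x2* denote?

⟦that met x5⟧ = {x : ⟨x, x5⟩ ∈ ⟦met⟧} = {x2, x3, x5, x6, x8, x10, x12, x14, x15}
⟦on x2⟧ = {x : ⟨x, x2⟩ ∈ ⟦on⟧} = {x1, x2, x3, x4, x5, x7, x8, x12, x13, x14, x15}
⟦farmer⟧ = {x1, x2, x3, x4, x5, x6, x7, x11, x12, x15}
… ∩ ⟦that met x5⟧ = {x1, x2, x3, x4, x5, x6, x7, x11, x12, x15} ∩ {x2, x3, x5, x6, x8, x10, x12, x14, x15} = {x2, x3, x5, x6, x12, x15}
… ∩ ⟦on x2⟧ = {x2, x3, x5, x6, x12, x15} ∩ {x1, x2, x3, x4, x5, x7, x8, x12, x13, x14, x15} = {x2, x3, x5, x12, x15}
… ∩ ⟦Dutch⟧ = {x2, x3, x5, x12, x15} ∩ {x2, x4, x7, x9, x10, x12, x14} = {x2, x12}
… ∩ ⟦southern⟧ = {x2, x12} ∩ {x1, x2, x4, x8, x15} = {x2}
So ⟦Dutch southern farmer that met x5 on x2⟧ = {x2}.

{x2}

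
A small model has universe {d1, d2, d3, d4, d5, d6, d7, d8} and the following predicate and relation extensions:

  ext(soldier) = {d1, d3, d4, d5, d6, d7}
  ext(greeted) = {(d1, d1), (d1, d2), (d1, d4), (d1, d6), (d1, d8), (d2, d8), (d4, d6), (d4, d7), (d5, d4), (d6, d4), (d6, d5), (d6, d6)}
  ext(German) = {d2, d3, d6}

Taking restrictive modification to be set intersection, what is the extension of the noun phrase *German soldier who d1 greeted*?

{d6}

⟦who d1 greeted⟧ = {x : ⟨d1, x⟩ ∈ ⟦greeted⟧} = {d1, d2, d4, d6, d8}
⟦soldier⟧ = {d1, d3, d4, d5, d6, d7}
… ∩ ⟦who d1 greeted⟧ = {d1, d3, d4, d5, d6, d7} ∩ {d1, d2, d4, d6, d8} = {d1, d4, d6}
… ∩ ⟦German⟧ = {d1, d4, d6} ∩ {d2, d3, d6} = {d6}
So ⟦German soldier who d1 greeted⟧ = {d6}.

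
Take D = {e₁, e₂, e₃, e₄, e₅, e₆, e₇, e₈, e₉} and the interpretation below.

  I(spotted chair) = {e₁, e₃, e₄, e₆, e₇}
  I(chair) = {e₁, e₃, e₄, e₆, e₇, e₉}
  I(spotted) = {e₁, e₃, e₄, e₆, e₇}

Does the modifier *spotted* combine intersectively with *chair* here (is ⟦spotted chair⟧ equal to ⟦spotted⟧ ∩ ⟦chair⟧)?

⟦spotted⟧ ∩ ⟦chair⟧ = {e₁, e₃, e₄, e₆, e₇} ∩ {e₁, e₃, e₄, e₆, e₇, e₉} = {e₁, e₃, e₄, e₆, e₇}
Observed ⟦spotted chair⟧ = {e₁, e₃, e₄, e₆, e₇}.
These coincide, so the modifier is intersective here.

yes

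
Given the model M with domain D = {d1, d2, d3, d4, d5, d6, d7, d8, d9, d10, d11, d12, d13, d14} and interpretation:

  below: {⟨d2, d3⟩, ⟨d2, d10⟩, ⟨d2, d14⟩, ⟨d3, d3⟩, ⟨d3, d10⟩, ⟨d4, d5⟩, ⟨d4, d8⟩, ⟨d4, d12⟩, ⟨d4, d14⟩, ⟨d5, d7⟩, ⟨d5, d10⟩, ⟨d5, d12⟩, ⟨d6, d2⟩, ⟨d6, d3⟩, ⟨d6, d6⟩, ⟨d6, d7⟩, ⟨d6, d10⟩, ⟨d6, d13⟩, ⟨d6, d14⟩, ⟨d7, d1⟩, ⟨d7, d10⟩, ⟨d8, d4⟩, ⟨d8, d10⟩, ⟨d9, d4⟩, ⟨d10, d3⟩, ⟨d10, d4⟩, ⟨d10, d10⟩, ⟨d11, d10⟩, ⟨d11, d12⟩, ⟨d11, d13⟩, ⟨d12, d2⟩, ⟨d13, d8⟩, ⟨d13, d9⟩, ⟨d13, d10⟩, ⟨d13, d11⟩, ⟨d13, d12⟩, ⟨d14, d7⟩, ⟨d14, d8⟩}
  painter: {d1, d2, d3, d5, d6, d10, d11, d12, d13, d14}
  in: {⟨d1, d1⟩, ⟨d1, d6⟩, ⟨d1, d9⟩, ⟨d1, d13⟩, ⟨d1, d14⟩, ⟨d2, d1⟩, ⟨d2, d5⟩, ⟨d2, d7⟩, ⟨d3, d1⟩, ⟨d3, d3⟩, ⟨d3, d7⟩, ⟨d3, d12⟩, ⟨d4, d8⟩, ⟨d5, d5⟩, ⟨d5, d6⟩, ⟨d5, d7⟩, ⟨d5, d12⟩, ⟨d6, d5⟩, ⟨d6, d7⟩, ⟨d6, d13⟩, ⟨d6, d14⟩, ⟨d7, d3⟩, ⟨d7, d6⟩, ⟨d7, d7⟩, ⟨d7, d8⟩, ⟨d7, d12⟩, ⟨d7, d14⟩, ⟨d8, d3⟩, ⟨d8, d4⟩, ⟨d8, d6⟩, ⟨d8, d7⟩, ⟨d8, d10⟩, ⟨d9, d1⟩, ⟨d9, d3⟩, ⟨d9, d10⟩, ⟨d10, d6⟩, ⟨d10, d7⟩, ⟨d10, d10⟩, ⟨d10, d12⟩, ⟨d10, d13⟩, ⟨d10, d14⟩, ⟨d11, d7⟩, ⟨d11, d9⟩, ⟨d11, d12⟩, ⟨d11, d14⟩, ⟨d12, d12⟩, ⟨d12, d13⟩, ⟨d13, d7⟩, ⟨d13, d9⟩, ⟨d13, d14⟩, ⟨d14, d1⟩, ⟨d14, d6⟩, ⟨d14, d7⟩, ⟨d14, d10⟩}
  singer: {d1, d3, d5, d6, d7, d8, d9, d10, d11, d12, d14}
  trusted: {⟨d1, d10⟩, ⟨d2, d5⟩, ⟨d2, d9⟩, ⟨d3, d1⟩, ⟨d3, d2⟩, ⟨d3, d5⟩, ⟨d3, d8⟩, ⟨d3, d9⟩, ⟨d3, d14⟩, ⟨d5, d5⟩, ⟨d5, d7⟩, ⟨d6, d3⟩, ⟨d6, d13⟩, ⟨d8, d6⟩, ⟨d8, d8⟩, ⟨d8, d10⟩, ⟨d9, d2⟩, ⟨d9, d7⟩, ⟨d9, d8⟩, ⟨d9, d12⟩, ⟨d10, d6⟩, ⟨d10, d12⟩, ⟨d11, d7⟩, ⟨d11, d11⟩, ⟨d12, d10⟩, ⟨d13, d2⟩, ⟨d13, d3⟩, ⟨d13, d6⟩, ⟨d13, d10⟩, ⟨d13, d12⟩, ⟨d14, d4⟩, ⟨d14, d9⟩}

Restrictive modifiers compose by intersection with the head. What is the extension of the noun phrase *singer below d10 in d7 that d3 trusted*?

⟦below d10⟧ = {x : ⟨x, d10⟩ ∈ ⟦below⟧} = {d2, d3, d5, d6, d7, d8, d10, d11, d13}
⟦in d7⟧ = {x : ⟨x, d7⟩ ∈ ⟦in⟧} = {d2, d3, d5, d6, d7, d8, d10, d11, d13, d14}
⟦that d3 trusted⟧ = {x : ⟨d3, x⟩ ∈ ⟦trusted⟧} = {d1, d2, d5, d8, d9, d14}
⟦singer⟧ = {d1, d3, d5, d6, d7, d8, d9, d10, d11, d12, d14}
… ∩ ⟦below d10⟧ = {d1, d3, d5, d6, d7, d8, d9, d10, d11, d12, d14} ∩ {d2, d3, d5, d6, d7, d8, d10, d11, d13} = {d3, d5, d6, d7, d8, d10, d11}
… ∩ ⟦in d7⟧ = {d3, d5, d6, d7, d8, d10, d11} ∩ {d2, d3, d5, d6, d7, d8, d10, d11, d13, d14} = {d3, d5, d6, d7, d8, d10, d11}
… ∩ ⟦that d3 trusted⟧ = {d3, d5, d6, d7, d8, d10, d11} ∩ {d1, d2, d5, d8, d9, d14} = {d5, d8}
So ⟦singer below d10 in d7 that d3 trusted⟧ = {d5, d8}.

{d5, d8}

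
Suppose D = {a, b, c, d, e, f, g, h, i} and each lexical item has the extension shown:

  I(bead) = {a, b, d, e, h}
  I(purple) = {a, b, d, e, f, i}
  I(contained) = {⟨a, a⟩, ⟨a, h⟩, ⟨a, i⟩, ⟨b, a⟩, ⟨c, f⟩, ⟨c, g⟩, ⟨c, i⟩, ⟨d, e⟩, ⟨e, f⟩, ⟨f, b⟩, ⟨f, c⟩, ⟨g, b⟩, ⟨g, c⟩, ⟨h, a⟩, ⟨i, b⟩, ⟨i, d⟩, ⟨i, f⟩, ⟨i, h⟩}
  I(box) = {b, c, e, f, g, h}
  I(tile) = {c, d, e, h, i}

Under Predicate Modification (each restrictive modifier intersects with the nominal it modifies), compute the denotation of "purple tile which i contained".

{d}

⟦which i contained⟧ = {x : ⟨i, x⟩ ∈ ⟦contained⟧} = {b, d, f, h}
⟦tile⟧ = {c, d, e, h, i}
… ∩ ⟦which i contained⟧ = {c, d, e, h, i} ∩ {b, d, f, h} = {d, h}
… ∩ ⟦purple⟧ = {d, h} ∩ {a, b, d, e, f, i} = {d}
So ⟦purple tile which i contained⟧ = {d}.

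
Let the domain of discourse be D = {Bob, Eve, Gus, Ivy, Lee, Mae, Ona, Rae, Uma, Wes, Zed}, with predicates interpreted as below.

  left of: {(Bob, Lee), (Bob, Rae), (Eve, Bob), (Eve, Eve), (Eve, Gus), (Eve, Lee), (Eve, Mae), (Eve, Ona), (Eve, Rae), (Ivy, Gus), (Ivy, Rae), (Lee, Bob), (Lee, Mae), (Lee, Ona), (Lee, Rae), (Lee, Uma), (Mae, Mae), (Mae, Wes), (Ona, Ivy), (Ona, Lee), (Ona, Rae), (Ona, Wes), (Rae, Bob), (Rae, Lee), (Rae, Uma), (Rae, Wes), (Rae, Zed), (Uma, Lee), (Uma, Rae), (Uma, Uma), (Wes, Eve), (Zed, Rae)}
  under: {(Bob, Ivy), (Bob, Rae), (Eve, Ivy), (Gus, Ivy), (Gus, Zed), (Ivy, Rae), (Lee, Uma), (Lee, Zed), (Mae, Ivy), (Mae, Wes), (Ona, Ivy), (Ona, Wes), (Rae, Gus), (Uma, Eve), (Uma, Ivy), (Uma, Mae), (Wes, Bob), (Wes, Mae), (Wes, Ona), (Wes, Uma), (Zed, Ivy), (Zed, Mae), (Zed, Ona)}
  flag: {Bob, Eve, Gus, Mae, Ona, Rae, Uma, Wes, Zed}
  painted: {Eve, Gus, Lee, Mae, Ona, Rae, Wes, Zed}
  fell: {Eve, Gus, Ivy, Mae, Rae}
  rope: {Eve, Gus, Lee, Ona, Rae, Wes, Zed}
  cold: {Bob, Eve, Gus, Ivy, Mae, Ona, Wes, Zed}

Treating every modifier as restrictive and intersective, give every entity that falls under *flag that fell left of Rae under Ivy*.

⟦that fell⟧ = ⟦fell⟧ = {Eve, Gus, Ivy, Mae, Rae}
⟦left of Rae⟧ = {x : ⟨x, Rae⟩ ∈ ⟦left of⟧} = {Bob, Eve, Ivy, Lee, Ona, Uma, Zed}
⟦under Ivy⟧ = {x : ⟨x, Ivy⟩ ∈ ⟦under⟧} = {Bob, Eve, Gus, Mae, Ona, Uma, Zed}
⟦flag⟧ = {Bob, Eve, Gus, Mae, Ona, Rae, Uma, Wes, Zed}
… ∩ ⟦that fell⟧ = {Bob, Eve, Gus, Mae, Ona, Rae, Uma, Wes, Zed} ∩ {Eve, Gus, Ivy, Mae, Rae} = {Eve, Gus, Mae, Rae}
… ∩ ⟦left of Rae⟧ = {Eve, Gus, Mae, Rae} ∩ {Bob, Eve, Ivy, Lee, Ona, Uma, Zed} = {Eve}
… ∩ ⟦under Ivy⟧ = {Eve} ∩ {Bob, Eve, Gus, Mae, Ona, Uma, Zed} = {Eve}
So ⟦flag that fell left of Rae under Ivy⟧ = {Eve}.

{Eve}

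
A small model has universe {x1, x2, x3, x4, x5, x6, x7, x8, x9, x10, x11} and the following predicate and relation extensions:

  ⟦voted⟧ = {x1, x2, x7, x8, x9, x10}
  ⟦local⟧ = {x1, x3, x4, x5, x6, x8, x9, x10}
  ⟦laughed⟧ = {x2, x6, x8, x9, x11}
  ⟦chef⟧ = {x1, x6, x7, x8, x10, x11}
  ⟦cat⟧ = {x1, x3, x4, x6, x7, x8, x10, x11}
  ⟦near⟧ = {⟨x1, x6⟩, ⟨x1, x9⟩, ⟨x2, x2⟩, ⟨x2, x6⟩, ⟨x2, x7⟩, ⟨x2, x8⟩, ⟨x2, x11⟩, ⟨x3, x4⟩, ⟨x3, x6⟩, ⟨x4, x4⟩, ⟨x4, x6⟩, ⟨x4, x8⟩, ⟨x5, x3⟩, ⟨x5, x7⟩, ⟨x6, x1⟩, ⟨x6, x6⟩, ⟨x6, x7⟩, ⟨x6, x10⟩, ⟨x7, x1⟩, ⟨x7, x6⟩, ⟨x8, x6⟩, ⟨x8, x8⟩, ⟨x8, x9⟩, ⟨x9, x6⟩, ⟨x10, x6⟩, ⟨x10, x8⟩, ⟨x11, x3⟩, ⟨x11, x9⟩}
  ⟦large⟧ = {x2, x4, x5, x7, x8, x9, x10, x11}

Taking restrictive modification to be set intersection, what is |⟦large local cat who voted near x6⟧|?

2

⟦who voted⟧ = ⟦voted⟧ = {x1, x2, x7, x8, x9, x10}
⟦near x6⟧ = {x : ⟨x, x6⟩ ∈ ⟦near⟧} = {x1, x2, x3, x4, x6, x7, x8, x9, x10}
⟦cat⟧ = {x1, x3, x4, x6, x7, x8, x10, x11}
… ∩ ⟦who voted⟧ = {x1, x3, x4, x6, x7, x8, x10, x11} ∩ {x1, x2, x7, x8, x9, x10} = {x1, x7, x8, x10}
… ∩ ⟦near x6⟧ = {x1, x7, x8, x10} ∩ {x1, x2, x3, x4, x6, x7, x8, x9, x10} = {x1, x7, x8, x10}
… ∩ ⟦large⟧ = {x1, x7, x8, x10} ∩ {x2, x4, x5, x7, x8, x9, x10, x11} = {x7, x8, x10}
… ∩ ⟦local⟧ = {x7, x8, x10} ∩ {x1, x3, x4, x5, x6, x8, x9, x10} = {x8, x10}
⟦large local cat who voted near x6⟧ = {x8, x10}, so the cardinality is 2.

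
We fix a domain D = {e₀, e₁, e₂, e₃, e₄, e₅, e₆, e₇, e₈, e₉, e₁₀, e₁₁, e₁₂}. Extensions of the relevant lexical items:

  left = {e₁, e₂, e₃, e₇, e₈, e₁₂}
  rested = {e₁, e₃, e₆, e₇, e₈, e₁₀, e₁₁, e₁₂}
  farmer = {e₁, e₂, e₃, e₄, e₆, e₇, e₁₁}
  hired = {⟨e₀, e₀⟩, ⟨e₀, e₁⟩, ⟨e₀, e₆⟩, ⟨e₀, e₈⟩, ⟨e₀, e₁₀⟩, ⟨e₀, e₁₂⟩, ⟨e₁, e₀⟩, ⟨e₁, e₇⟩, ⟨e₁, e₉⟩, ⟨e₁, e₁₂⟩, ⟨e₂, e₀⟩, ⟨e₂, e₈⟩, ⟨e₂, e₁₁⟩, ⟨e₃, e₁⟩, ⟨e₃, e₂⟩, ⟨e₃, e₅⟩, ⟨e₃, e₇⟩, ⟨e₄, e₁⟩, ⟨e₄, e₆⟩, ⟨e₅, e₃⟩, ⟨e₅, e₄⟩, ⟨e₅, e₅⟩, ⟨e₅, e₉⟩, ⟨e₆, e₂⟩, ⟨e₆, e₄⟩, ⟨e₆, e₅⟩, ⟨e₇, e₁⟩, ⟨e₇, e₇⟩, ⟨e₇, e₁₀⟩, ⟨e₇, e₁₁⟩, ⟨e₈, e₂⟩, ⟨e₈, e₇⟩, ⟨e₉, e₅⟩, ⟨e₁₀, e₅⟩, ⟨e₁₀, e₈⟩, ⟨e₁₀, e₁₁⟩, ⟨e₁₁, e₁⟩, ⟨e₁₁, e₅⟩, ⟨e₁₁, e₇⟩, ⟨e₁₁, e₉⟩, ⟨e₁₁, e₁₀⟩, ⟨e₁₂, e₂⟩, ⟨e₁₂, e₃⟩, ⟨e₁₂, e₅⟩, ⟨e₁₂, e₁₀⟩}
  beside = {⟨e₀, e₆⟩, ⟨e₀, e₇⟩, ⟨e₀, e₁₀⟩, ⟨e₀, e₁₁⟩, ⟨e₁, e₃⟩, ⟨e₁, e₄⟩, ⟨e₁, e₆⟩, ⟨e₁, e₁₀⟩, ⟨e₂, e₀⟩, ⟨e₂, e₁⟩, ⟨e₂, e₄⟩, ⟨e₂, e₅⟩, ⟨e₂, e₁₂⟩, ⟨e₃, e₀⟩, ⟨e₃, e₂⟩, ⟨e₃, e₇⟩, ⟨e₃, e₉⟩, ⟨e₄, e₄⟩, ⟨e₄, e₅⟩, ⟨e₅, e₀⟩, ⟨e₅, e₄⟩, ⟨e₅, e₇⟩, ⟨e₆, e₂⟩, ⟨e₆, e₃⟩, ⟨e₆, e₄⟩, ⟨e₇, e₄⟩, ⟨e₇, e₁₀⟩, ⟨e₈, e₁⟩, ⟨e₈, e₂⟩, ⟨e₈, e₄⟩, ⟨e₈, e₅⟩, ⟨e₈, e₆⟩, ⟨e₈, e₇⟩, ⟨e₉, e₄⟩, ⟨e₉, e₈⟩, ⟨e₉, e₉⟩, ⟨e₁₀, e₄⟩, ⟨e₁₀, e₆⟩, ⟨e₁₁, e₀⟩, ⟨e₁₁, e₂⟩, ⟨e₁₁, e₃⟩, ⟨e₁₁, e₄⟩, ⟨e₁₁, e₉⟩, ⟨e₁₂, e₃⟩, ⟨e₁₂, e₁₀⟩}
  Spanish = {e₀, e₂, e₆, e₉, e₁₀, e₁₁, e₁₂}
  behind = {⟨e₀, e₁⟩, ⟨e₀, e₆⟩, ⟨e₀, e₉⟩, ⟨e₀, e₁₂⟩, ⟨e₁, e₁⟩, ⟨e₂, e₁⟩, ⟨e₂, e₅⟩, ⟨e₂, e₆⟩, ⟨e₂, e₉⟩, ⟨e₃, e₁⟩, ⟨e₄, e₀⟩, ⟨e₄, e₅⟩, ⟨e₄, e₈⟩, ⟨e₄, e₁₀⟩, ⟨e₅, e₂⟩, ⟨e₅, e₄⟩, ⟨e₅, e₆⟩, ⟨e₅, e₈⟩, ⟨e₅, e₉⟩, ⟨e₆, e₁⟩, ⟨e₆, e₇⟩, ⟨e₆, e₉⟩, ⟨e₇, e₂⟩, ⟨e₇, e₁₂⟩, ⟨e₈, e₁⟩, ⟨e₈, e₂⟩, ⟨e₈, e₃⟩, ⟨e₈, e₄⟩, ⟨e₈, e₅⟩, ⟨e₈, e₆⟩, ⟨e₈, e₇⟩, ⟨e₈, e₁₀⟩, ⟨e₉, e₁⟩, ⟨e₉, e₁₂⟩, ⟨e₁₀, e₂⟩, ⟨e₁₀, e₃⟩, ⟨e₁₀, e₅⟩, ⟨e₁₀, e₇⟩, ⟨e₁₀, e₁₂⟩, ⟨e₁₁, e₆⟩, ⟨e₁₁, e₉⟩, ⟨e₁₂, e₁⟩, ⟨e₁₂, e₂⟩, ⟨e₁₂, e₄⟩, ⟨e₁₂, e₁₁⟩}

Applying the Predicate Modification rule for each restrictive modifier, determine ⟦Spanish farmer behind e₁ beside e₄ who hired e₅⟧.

{e₆}

⟦behind e₁⟧ = {x : ⟨x, e₁⟩ ∈ ⟦behind⟧} = {e₀, e₁, e₂, e₃, e₆, e₈, e₉, e₁₂}
⟦beside e₄⟧ = {x : ⟨x, e₄⟩ ∈ ⟦beside⟧} = {e₁, e₂, e₄, e₅, e₆, e₇, e₈, e₉, e₁₀, e₁₁}
⟦who hired e₅⟧ = {x : ⟨x, e₅⟩ ∈ ⟦hired⟧} = {e₃, e₅, e₆, e₉, e₁₀, e₁₁, e₁₂}
⟦farmer⟧ = {e₁, e₂, e₃, e₄, e₆, e₇, e₁₁}
… ∩ ⟦behind e₁⟧ = {e₁, e₂, e₃, e₄, e₆, e₇, e₁₁} ∩ {e₀, e₁, e₂, e₃, e₆, e₈, e₉, e₁₂} = {e₁, e₂, e₃, e₆}
… ∩ ⟦beside e₄⟧ = {e₁, e₂, e₃, e₆} ∩ {e₁, e₂, e₄, e₅, e₆, e₇, e₈, e₉, e₁₀, e₁₁} = {e₁, e₂, e₆}
… ∩ ⟦who hired e₅⟧ = {e₁, e₂, e₆} ∩ {e₃, e₅, e₆, e₉, e₁₀, e₁₁, e₁₂} = {e₆}
… ∩ ⟦Spanish⟧ = {e₆} ∩ {e₀, e₂, e₆, e₉, e₁₀, e₁₁, e₁₂} = {e₆}
So ⟦Spanish farmer behind e₁ beside e₄ who hired e₅⟧ = {e₆}.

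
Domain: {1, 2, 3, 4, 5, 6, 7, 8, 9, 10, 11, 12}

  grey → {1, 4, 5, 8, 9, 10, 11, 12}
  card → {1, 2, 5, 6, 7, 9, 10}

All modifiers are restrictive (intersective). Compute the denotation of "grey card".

⟦card⟧ = {1, 2, 5, 6, 7, 9, 10}
… ∩ ⟦grey⟧ = {1, 2, 5, 6, 7, 9, 10} ∩ {1, 4, 5, 8, 9, 10, 11, 12} = {1, 5, 9, 10}
So ⟦grey card⟧ = {1, 5, 9, 10}.

{1, 5, 9, 10}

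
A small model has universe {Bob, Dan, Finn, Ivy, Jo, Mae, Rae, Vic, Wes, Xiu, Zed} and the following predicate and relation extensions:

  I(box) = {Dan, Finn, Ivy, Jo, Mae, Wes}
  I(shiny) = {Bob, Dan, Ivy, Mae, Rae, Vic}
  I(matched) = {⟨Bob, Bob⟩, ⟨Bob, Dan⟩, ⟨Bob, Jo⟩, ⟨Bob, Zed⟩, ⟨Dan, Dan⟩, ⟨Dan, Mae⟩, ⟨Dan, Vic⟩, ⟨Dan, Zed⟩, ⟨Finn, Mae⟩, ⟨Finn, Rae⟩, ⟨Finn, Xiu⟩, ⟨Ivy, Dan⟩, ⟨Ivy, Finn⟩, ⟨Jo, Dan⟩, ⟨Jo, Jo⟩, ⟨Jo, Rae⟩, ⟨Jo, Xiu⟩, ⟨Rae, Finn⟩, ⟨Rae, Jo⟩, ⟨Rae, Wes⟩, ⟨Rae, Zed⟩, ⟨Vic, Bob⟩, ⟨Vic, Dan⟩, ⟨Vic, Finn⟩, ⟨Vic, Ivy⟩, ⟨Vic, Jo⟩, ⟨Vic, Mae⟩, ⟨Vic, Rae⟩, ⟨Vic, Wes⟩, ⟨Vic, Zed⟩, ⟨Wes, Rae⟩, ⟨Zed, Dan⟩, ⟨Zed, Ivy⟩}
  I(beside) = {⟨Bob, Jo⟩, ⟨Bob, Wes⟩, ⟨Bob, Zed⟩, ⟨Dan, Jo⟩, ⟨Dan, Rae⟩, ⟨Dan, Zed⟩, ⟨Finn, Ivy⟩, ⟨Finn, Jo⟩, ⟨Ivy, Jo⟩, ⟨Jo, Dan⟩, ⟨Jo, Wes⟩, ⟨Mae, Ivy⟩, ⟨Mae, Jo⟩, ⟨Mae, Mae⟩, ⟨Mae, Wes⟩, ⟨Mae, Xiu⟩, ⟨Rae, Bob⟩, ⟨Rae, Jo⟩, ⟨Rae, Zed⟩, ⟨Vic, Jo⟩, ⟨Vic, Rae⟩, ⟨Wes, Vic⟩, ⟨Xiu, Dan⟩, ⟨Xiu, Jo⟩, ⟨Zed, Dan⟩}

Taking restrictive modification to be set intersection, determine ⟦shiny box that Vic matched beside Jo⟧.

{Dan, Ivy, Mae}

⟦that Vic matched⟧ = {x : ⟨Vic, x⟩ ∈ ⟦matched⟧} = {Bob, Dan, Finn, Ivy, Jo, Mae, Rae, Wes, Zed}
⟦beside Jo⟧ = {x : ⟨x, Jo⟩ ∈ ⟦beside⟧} = {Bob, Dan, Finn, Ivy, Mae, Rae, Vic, Xiu}
⟦box⟧ = {Dan, Finn, Ivy, Jo, Mae, Wes}
… ∩ ⟦that Vic matched⟧ = {Dan, Finn, Ivy, Jo, Mae, Wes} ∩ {Bob, Dan, Finn, Ivy, Jo, Mae, Rae, Wes, Zed} = {Dan, Finn, Ivy, Jo, Mae, Wes}
… ∩ ⟦beside Jo⟧ = {Dan, Finn, Ivy, Jo, Mae, Wes} ∩ {Bob, Dan, Finn, Ivy, Mae, Rae, Vic, Xiu} = {Dan, Finn, Ivy, Mae}
… ∩ ⟦shiny⟧ = {Dan, Finn, Ivy, Mae} ∩ {Bob, Dan, Ivy, Mae, Rae, Vic} = {Dan, Ivy, Mae}
So ⟦shiny box that Vic matched beside Jo⟧ = {Dan, Ivy, Mae}.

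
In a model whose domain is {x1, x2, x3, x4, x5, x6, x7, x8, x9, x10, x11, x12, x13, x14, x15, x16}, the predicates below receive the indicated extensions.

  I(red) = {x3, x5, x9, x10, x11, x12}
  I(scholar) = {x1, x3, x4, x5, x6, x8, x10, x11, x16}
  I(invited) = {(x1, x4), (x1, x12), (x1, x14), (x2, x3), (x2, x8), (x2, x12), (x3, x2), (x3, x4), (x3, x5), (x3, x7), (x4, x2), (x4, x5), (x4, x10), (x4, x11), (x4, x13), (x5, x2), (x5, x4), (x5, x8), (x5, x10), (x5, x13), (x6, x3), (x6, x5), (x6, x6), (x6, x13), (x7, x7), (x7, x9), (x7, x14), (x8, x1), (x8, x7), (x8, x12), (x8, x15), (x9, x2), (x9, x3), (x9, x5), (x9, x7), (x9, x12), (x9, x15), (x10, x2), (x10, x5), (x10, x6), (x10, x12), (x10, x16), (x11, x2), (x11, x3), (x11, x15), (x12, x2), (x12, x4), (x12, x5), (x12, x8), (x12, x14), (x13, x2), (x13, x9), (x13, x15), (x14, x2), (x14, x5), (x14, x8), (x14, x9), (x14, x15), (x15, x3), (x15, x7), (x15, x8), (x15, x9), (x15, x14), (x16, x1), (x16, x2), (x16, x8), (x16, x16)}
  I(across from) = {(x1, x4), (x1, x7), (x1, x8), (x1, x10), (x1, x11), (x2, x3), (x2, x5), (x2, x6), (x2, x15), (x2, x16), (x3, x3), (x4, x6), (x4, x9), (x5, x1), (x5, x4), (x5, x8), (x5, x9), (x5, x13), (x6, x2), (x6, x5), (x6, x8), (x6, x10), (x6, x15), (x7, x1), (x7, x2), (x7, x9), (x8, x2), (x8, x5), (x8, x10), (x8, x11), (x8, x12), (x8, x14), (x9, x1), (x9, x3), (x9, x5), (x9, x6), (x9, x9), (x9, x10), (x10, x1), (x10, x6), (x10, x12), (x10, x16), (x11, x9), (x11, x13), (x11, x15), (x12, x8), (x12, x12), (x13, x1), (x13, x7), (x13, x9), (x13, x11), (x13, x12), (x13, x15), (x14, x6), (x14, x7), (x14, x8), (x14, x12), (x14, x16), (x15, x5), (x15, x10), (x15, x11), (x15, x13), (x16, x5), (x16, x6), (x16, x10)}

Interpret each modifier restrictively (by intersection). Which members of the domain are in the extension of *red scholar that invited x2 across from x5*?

{}

⟦that invited x2⟧ = {x : ⟨x, x2⟩ ∈ ⟦invited⟧} = {x3, x4, x5, x9, x10, x11, x12, x13, x14, x16}
⟦across from x5⟧ = {x : ⟨x, x5⟩ ∈ ⟦across from⟧} = {x2, x6, x8, x9, x15, x16}
⟦scholar⟧ = {x1, x3, x4, x5, x6, x8, x10, x11, x16}
… ∩ ⟦that invited x2⟧ = {x1, x3, x4, x5, x6, x8, x10, x11, x16} ∩ {x3, x4, x5, x9, x10, x11, x12, x13, x14, x16} = {x3, x4, x5, x10, x11, x16}
… ∩ ⟦across from x5⟧ = {x3, x4, x5, x10, x11, x16} ∩ {x2, x6, x8, x9, x15, x16} = {x16}
… ∩ ⟦red⟧ = {x16} ∩ {x3, x5, x9, x10, x11, x12} = ∅
So ⟦red scholar that invited x2 across from x5⟧ = {}.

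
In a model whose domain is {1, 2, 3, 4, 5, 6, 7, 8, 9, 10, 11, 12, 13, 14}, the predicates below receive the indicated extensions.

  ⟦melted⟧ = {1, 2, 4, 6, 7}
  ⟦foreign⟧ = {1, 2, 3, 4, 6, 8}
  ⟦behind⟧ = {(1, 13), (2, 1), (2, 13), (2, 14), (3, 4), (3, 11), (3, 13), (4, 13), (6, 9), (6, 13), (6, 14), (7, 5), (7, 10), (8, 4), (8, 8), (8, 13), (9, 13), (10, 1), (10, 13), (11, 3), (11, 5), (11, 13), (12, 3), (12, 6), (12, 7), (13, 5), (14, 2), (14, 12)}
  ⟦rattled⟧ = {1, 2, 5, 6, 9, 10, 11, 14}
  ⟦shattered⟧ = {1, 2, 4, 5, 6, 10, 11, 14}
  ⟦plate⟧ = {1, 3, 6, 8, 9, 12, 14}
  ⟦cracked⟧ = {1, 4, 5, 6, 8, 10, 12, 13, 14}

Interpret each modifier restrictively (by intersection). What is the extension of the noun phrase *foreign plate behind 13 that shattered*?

⟦behind 13⟧ = {x : ⟨x, 13⟩ ∈ ⟦behind⟧} = {1, 2, 3, 4, 6, 8, 9, 10, 11}
⟦that shattered⟧ = ⟦shattered⟧ = {1, 2, 4, 5, 6, 10, 11, 14}
⟦plate⟧ = {1, 3, 6, 8, 9, 12, 14}
… ∩ ⟦behind 13⟧ = {1, 3, 6, 8, 9, 12, 14} ∩ {1, 2, 3, 4, 6, 8, 9, 10, 11} = {1, 3, 6, 8, 9}
… ∩ ⟦that shattered⟧ = {1, 3, 6, 8, 9} ∩ {1, 2, 4, 5, 6, 10, 11, 14} = {1, 6}
… ∩ ⟦foreign⟧ = {1, 6} ∩ {1, 2, 3, 4, 6, 8} = {1, 6}
So ⟦foreign plate behind 13 that shattered⟧ = {1, 6}.

{1, 6}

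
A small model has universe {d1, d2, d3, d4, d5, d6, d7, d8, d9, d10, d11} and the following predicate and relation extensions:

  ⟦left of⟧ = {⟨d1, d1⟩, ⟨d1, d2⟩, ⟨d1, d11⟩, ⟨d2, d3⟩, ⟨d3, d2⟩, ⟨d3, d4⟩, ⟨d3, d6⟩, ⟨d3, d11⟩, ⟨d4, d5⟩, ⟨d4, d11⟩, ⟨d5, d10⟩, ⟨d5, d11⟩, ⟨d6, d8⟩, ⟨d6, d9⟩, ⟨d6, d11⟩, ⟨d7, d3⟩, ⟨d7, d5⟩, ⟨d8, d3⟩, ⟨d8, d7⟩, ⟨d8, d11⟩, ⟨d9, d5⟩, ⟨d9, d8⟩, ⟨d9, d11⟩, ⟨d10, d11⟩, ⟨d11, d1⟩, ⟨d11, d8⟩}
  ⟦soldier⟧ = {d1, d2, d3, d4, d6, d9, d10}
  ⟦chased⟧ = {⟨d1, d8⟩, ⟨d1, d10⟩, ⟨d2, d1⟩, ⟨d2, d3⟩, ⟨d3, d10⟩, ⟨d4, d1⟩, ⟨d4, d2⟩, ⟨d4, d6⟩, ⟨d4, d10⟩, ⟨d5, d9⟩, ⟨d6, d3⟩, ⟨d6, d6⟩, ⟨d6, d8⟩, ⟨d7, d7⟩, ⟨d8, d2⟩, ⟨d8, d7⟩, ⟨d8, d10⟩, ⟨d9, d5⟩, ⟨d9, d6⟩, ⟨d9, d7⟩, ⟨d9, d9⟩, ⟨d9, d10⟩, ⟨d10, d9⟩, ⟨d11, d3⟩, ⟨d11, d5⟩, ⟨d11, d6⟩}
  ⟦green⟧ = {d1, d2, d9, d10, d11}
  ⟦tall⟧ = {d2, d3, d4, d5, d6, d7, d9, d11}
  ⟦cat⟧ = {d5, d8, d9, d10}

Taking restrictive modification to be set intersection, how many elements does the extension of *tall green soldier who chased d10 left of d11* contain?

1

⟦who chased d10⟧ = {x : ⟨x, d10⟩ ∈ ⟦chased⟧} = {d1, d3, d4, d8, d9}
⟦left of d11⟧ = {x : ⟨x, d11⟩ ∈ ⟦left of⟧} = {d1, d3, d4, d5, d6, d8, d9, d10}
⟦soldier⟧ = {d1, d2, d3, d4, d6, d9, d10}
… ∩ ⟦who chased d10⟧ = {d1, d2, d3, d4, d6, d9, d10} ∩ {d1, d3, d4, d8, d9} = {d1, d3, d4, d9}
… ∩ ⟦left of d11⟧ = {d1, d3, d4, d9} ∩ {d1, d3, d4, d5, d6, d8, d9, d10} = {d1, d3, d4, d9}
… ∩ ⟦tall⟧ = {d1, d3, d4, d9} ∩ {d2, d3, d4, d5, d6, d7, d9, d11} = {d3, d4, d9}
… ∩ ⟦green⟧ = {d3, d4, d9} ∩ {d1, d2, d9, d10, d11} = {d9}
⟦tall green soldier who chased d10 left of d11⟧ = {d9}, so the cardinality is 1.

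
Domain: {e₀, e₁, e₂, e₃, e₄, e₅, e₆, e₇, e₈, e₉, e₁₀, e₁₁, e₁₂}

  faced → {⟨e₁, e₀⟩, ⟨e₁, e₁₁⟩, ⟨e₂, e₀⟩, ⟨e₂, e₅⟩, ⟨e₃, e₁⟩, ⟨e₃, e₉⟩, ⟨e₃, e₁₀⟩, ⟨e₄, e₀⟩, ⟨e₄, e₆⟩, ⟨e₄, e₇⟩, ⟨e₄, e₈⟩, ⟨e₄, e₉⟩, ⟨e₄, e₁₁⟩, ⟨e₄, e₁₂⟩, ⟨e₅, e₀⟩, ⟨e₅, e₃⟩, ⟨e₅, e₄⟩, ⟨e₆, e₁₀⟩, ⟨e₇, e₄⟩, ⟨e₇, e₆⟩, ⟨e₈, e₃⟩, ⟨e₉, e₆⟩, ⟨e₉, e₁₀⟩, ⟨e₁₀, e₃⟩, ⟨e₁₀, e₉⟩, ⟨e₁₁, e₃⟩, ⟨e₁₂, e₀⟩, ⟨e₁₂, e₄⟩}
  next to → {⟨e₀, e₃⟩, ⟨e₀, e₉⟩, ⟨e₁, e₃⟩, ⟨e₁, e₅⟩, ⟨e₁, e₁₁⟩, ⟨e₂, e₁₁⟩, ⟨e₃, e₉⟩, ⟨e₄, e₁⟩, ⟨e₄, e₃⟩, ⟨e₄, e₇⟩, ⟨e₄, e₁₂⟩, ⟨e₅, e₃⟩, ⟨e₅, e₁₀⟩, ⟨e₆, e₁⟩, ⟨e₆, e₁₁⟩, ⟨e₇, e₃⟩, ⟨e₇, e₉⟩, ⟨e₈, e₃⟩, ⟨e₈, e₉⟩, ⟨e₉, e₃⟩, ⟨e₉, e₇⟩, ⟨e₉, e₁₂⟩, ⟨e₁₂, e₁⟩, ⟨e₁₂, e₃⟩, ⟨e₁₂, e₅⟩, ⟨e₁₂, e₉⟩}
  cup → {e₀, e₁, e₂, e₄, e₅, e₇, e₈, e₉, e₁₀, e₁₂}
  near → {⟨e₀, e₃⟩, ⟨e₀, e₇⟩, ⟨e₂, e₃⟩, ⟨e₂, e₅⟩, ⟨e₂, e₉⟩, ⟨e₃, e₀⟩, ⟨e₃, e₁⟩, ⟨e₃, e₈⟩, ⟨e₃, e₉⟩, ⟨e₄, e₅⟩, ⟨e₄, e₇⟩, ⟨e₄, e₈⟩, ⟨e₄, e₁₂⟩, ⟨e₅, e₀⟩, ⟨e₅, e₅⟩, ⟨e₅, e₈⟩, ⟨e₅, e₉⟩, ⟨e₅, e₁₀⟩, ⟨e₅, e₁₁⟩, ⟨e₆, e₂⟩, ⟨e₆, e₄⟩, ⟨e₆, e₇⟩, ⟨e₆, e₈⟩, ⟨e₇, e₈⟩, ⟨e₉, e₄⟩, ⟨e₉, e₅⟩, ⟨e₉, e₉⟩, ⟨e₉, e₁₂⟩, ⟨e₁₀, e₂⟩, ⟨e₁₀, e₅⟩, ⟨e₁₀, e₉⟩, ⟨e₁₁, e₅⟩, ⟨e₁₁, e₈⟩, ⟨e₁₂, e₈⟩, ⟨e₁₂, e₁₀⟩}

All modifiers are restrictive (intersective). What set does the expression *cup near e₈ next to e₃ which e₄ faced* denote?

⟦near e₈⟧ = {x : ⟨x, e₈⟩ ∈ ⟦near⟧} = {e₃, e₄, e₅, e₆, e₇, e₁₁, e₁₂}
⟦next to e₃⟧ = {x : ⟨x, e₃⟩ ∈ ⟦next to⟧} = {e₀, e₁, e₄, e₅, e₇, e₈, e₉, e₁₂}
⟦which e₄ faced⟧ = {x : ⟨e₄, x⟩ ∈ ⟦faced⟧} = {e₀, e₆, e₇, e₈, e₉, e₁₁, e₁₂}
⟦cup⟧ = {e₀, e₁, e₂, e₄, e₅, e₇, e₈, e₉, e₁₀, e₁₂}
… ∩ ⟦near e₈⟧ = {e₀, e₁, e₂, e₄, e₅, e₇, e₈, e₉, e₁₀, e₁₂} ∩ {e₃, e₄, e₅, e₆, e₇, e₁₁, e₁₂} = {e₄, e₅, e₇, e₁₂}
… ∩ ⟦next to e₃⟧ = {e₄, e₅, e₇, e₁₂} ∩ {e₀, e₁, e₄, e₅, e₇, e₈, e₉, e₁₂} = {e₄, e₅, e₇, e₁₂}
… ∩ ⟦which e₄ faced⟧ = {e₄, e₅, e₇, e₁₂} ∩ {e₀, e₆, e₇, e₈, e₉, e₁₁, e₁₂} = {e₇, e₁₂}
So ⟦cup near e₈ next to e₃ which e₄ faced⟧ = {e₇, e₁₂}.

{e₇, e₁₂}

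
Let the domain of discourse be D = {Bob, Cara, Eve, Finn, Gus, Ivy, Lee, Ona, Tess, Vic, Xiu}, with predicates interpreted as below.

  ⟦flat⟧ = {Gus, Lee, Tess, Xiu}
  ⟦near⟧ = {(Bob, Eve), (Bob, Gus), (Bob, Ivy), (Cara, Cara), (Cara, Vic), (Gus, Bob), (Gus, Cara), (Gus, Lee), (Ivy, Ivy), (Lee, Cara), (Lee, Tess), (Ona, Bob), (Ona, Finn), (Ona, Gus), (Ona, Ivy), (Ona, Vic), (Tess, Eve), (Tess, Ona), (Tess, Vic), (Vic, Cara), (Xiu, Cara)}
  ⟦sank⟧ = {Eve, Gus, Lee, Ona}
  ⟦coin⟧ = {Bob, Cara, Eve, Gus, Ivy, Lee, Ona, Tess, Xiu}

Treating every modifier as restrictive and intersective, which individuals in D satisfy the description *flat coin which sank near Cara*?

⟦which sank⟧ = ⟦sank⟧ = {Eve, Gus, Lee, Ona}
⟦near Cara⟧ = {x : ⟨x, Cara⟩ ∈ ⟦near⟧} = {Cara, Gus, Lee, Vic, Xiu}
⟦coin⟧ = {Bob, Cara, Eve, Gus, Ivy, Lee, Ona, Tess, Xiu}
… ∩ ⟦which sank⟧ = {Bob, Cara, Eve, Gus, Ivy, Lee, Ona, Tess, Xiu} ∩ {Eve, Gus, Lee, Ona} = {Eve, Gus, Lee, Ona}
… ∩ ⟦near Cara⟧ = {Eve, Gus, Lee, Ona} ∩ {Cara, Gus, Lee, Vic, Xiu} = {Gus, Lee}
… ∩ ⟦flat⟧ = {Gus, Lee} ∩ {Gus, Lee, Tess, Xiu} = {Gus, Lee}
So ⟦flat coin which sank near Cara⟧ = {Gus, Lee}.

{Gus, Lee}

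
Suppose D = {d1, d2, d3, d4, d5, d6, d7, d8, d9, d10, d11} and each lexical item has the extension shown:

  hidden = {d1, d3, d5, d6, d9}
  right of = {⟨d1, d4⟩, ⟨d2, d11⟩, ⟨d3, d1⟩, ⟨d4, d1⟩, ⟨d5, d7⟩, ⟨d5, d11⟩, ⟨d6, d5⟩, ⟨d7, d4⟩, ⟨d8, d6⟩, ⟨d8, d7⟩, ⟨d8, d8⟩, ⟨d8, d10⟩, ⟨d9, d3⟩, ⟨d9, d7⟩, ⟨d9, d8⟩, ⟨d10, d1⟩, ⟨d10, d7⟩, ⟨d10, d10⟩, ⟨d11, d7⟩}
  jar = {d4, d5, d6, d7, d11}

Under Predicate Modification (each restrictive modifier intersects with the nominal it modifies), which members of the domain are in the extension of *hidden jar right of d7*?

⟦right of d7⟧ = {x : ⟨x, d7⟩ ∈ ⟦right of⟧} = {d5, d8, d9, d10, d11}
⟦jar⟧ = {d4, d5, d6, d7, d11}
… ∩ ⟦right of d7⟧ = {d4, d5, d6, d7, d11} ∩ {d5, d8, d9, d10, d11} = {d5, d11}
… ∩ ⟦hidden⟧ = {d5, d11} ∩ {d1, d3, d5, d6, d9} = {d5}
So ⟦hidden jar right of d7⟧ = {d5}.

{d5}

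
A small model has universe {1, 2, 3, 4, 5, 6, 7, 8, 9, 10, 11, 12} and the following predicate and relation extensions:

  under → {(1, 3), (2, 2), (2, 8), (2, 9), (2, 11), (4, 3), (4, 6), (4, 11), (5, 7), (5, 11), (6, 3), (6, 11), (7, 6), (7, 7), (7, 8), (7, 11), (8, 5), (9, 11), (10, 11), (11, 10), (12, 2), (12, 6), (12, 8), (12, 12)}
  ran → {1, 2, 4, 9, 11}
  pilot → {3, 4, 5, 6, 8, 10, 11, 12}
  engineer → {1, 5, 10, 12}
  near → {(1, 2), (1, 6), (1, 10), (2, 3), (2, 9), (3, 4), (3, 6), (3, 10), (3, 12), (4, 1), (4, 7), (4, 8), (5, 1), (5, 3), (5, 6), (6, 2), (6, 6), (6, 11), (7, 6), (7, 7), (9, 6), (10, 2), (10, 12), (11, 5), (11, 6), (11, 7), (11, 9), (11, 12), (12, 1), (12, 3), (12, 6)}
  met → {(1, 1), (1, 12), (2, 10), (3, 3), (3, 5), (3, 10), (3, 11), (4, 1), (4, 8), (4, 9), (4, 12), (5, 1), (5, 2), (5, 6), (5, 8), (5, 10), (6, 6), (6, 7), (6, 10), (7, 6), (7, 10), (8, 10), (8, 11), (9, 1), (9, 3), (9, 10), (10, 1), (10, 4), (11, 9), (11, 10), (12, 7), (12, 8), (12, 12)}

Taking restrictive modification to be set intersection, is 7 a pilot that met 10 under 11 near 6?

⟦that met 10⟧ = {x : ⟨x, 10⟩ ∈ ⟦met⟧} = {2, 3, 5, 6, 7, 8, 9, 11}
⟦under 11⟧ = {x : ⟨x, 11⟩ ∈ ⟦under⟧} = {2, 4, 5, 6, 7, 9, 10}
⟦near 6⟧ = {x : ⟨x, 6⟩ ∈ ⟦near⟧} = {1, 3, 5, 6, 7, 9, 11, 12}
⟦pilot⟧ = {3, 4, 5, 6, 8, 10, 11, 12}
… ∩ ⟦that met 10⟧ = {3, 4, 5, 6, 8, 10, 11, 12} ∩ {2, 3, 5, 6, 7, 8, 9, 11} = {3, 5, 6, 8, 11}
… ∩ ⟦under 11⟧ = {3, 5, 6, 8, 11} ∩ {2, 4, 5, 6, 7, 9, 10} = {5, 6}
… ∩ ⟦near 6⟧ = {5, 6} ∩ {1, 3, 5, 6, 7, 9, 11, 12} = {5, 6}
⟦pilot that met 10 under 11 near 6⟧ = {5, 6}; 7 ∉ this set.

no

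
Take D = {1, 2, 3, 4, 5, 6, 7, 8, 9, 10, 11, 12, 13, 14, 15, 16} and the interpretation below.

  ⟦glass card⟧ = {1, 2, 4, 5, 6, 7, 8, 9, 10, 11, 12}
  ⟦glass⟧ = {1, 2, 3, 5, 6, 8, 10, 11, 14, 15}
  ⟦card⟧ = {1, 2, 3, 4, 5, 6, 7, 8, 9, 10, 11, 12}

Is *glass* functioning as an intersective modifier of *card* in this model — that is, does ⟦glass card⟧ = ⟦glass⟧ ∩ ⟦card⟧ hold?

⟦glass⟧ ∩ ⟦card⟧ = {1, 2, 3, 5, 6, 8, 10, 11, 14, 15} ∩ {1, 2, 3, 4, 5, 6, 7, 8, 9, 10, 11, 12} = {1, 2, 3, 5, 6, 8, 10, 11}
Observed ⟦glass card⟧ = {1, 2, 4, 5, 6, 7, 8, 9, 10, 11, 12}.
These differ, so the modifier is not intersective in this model.

no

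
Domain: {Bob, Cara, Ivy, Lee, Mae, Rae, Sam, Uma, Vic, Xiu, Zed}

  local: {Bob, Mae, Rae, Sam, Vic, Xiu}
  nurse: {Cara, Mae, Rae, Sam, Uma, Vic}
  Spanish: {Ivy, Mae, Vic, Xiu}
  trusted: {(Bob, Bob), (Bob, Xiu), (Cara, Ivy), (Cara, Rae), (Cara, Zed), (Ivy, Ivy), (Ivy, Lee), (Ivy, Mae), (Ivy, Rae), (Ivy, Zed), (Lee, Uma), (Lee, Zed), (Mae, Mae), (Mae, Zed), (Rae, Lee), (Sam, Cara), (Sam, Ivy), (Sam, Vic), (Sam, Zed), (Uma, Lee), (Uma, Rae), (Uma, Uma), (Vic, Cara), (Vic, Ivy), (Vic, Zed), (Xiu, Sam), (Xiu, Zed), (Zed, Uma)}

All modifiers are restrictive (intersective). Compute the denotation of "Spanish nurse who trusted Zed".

{Mae, Vic}

⟦who trusted Zed⟧ = {x : ⟨x, Zed⟩ ∈ ⟦trusted⟧} = {Cara, Ivy, Lee, Mae, Sam, Vic, Xiu}
⟦nurse⟧ = {Cara, Mae, Rae, Sam, Uma, Vic}
… ∩ ⟦who trusted Zed⟧ = {Cara, Mae, Rae, Sam, Uma, Vic} ∩ {Cara, Ivy, Lee, Mae, Sam, Vic, Xiu} = {Cara, Mae, Sam, Vic}
… ∩ ⟦Spanish⟧ = {Cara, Mae, Sam, Vic} ∩ {Ivy, Mae, Vic, Xiu} = {Mae, Vic}
So ⟦Spanish nurse who trusted Zed⟧ = {Mae, Vic}.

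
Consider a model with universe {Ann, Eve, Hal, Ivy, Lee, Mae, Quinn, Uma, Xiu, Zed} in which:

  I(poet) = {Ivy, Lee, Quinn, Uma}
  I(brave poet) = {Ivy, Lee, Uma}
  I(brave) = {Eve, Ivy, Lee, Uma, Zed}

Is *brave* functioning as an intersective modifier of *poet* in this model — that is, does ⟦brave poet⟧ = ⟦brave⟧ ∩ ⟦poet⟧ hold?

⟦brave⟧ ∩ ⟦poet⟧ = {Eve, Ivy, Lee, Uma, Zed} ∩ {Ivy, Lee, Quinn, Uma} = {Ivy, Lee, Uma}
Observed ⟦brave poet⟧ = {Ivy, Lee, Uma}.
These coincide, so the modifier is intersective here.

yes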